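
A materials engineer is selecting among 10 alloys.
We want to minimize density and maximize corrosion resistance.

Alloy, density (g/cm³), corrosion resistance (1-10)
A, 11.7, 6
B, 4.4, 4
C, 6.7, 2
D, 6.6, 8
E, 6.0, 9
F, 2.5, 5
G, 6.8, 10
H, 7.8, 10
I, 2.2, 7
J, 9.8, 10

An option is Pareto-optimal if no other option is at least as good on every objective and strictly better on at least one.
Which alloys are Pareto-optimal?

E, G, I

A: dominated by D (density 6.6≤11.7, corrosion resistance 8≥6).
B: dominated by F (density 2.5≤4.4, corrosion resistance 5≥4).
C: dominated by B (density 4.4≤6.7, corrosion resistance 4≥2).
D: dominated by E (density 6.0≤6.6, corrosion resistance 9≥8).
E: not dominated.
F: dominated by I (density 2.2≤2.5, corrosion resistance 7≥5).
G: not dominated.
H: dominated by G (density 6.8≤7.8, corrosion resistance 10≥10).
I: not dominated (best density).
J: dominated by G (density 6.8≤9.8, corrosion resistance 10≥10).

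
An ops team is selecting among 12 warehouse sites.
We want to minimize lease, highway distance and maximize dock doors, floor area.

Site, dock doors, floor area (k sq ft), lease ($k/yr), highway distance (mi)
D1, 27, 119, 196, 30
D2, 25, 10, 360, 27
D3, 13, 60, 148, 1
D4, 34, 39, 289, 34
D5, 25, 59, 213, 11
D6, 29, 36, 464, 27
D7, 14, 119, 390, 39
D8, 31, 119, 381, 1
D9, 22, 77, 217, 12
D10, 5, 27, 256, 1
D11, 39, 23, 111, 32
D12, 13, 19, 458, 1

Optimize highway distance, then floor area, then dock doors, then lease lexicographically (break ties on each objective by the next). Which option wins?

D8

First minimize highway distance: best is 1, kept {D3, D8, D10, D12}.
Then maximize floor area: best is 119, kept {D8}.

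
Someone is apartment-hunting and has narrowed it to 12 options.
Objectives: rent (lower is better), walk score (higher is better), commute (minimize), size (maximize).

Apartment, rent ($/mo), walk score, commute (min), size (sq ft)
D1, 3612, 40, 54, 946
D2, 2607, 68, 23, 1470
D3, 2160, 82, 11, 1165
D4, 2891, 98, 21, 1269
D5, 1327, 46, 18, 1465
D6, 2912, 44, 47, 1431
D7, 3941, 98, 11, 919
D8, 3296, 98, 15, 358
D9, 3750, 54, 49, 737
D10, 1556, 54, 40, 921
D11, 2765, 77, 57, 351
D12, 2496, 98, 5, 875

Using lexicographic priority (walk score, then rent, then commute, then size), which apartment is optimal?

First maximize walk score: best is 98, kept {D4, D7, D8, D12}.
Then minimize rent: best is 2496, kept {D12}.

D12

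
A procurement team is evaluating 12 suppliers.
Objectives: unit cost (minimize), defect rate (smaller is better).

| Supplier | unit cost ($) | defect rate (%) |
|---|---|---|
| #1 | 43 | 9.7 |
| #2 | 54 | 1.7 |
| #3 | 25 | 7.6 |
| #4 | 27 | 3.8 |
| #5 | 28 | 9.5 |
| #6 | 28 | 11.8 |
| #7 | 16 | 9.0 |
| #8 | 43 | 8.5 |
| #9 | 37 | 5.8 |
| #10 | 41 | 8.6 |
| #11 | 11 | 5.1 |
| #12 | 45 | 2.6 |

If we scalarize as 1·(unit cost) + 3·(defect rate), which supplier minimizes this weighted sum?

#11

#1: 1·43 + 3·9.7 = 72.1
#2: 1·54 + 3·1.7 = 59.1
#3: 1·25 + 3·7.6 = 47.8
#4: 1·27 + 3·3.8 = 38.4
#5: 1·28 + 3·9.5 = 56.5
#6: 1·28 + 3·11.8 = 63.4
#7: 1·16 + 3·9.0 = 43.0
#8: 1·43 + 3·8.5 = 68.5
#9: 1·37 + 3·5.8 = 54.4
#10: 1·41 + 3·8.6 = 66.8
#11: 1·11 + 3·5.1 = 26.3
#12: 1·45 + 3·2.6 = 52.8
Lowest: #11 at 26.3.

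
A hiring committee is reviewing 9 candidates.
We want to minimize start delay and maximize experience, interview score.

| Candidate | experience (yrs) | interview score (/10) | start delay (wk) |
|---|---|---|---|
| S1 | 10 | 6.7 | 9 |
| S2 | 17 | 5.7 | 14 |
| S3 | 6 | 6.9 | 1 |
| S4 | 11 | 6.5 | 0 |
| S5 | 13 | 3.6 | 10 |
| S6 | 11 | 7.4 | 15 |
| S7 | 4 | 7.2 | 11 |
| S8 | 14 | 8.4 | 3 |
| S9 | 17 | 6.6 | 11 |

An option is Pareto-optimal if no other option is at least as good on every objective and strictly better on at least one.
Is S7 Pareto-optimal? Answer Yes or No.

S8 vs S7: experience 14≥4, interview score 8.4≥7.2, start delay 3≤11 — S8 is at least as good on every objective and strictly better on at least one, so S8 dominates S7.

No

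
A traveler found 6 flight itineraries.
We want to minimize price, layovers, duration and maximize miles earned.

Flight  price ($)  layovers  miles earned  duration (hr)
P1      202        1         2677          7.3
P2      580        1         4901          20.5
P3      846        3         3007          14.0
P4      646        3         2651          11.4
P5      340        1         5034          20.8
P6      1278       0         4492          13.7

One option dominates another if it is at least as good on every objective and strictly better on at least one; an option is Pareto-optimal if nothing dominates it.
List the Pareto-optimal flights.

P1: not dominated (best price).
P2: not dominated.
P3: not dominated.
P4: dominated by P1 (price 202≤646, layovers 1≤3, miles earned 2677≥2651, duration 7.3≤11.4).
P5: not dominated (best miles earned).
P6: not dominated (best layovers).

P1, P2, P3, P5, P6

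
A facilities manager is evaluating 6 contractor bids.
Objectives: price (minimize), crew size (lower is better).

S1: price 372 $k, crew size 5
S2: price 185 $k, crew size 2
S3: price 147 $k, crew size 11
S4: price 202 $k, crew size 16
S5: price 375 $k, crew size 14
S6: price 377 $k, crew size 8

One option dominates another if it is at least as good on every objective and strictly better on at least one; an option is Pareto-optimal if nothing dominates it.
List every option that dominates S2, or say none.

none

S1: worse on price (372 vs 185).
S3: worse on crew size (11 vs 2).
S4: worse on price (202 vs 185).
S5: worse on price (375 vs 185).
S6: worse on price (377 vs 185).
No option dominates S2.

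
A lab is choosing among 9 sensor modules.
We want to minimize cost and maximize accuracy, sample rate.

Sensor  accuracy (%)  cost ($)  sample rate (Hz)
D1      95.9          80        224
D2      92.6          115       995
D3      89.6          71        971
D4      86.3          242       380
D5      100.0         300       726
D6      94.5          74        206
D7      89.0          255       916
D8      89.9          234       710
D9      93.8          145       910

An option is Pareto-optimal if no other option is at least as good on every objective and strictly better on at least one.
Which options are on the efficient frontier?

D1: not dominated.
D2: not dominated (best sample rate).
D3: not dominated (best cost).
D4: dominated by D2 (accuracy 92.6≥86.3, cost 115≤242, sample rate 995≥380).
D5: not dominated (best accuracy).
D6: not dominated.
D7: dominated by D2 (accuracy 92.6≥89.0, cost 115≤255, sample rate 995≥916).
D8: dominated by D2 (accuracy 92.6≥89.9, cost 115≤234, sample rate 995≥710).
D9: not dominated.

D1, D2, D3, D5, D6, D9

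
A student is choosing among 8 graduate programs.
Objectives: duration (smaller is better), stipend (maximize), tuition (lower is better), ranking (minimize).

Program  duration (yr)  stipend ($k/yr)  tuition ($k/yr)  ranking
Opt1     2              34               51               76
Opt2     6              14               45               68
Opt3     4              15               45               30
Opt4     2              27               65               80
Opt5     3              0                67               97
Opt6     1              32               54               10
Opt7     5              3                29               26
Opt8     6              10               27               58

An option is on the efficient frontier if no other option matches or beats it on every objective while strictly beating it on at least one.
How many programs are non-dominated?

5

Opt1: not dominated (best stipend).
Opt2: dominated by Opt3 (duration 4≤6, stipend 15≥14, tuition 45≤45, ranking 30≤68).
Opt3: not dominated.
Opt4: dominated by Opt1 (duration 2≤2, stipend 34≥27, tuition 51≤65, ranking 76≤80).
Opt5: dominated by Opt1 (duration 2≤3, stipend 34≥0, tuition 51≤67, ranking 76≤97).
Opt6: not dominated (best duration).
Opt7: not dominated.
Opt8: not dominated (best tuition).
Pareto-optimal: Opt1, Opt3, Opt6, Opt7, Opt8 → 5.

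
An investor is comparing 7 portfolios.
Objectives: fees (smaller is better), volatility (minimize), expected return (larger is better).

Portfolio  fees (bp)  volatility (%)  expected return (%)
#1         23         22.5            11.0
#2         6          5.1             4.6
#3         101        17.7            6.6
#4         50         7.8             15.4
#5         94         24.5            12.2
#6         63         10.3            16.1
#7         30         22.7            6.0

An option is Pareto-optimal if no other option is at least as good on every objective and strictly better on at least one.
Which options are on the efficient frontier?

#1, #2, #4, #6

#1: not dominated.
#2: not dominated (best fees).
#3: dominated by #4 (fees 50≤101, volatility 7.8≤17.7, expected return 15.4≥6.6).
#4: not dominated.
#5: dominated by #4 (fees 50≤94, volatility 7.8≤24.5, expected return 15.4≥12.2).
#6: not dominated (best expected return).
#7: dominated by #1 (fees 23≤30, volatility 22.5≤22.7, expected return 11.0≥6.0).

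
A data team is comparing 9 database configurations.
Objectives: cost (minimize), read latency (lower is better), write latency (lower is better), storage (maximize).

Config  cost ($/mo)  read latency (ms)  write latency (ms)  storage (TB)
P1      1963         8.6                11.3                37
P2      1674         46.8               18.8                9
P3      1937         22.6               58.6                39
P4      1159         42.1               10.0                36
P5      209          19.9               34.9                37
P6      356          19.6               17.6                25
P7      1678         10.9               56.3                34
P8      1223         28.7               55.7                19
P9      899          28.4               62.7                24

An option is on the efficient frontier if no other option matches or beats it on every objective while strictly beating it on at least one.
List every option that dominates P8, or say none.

P5, P6

P5: cost 209≤1223, read latency 19.9≤28.7, write latency 34.9≤55.7, storage 37≥19 — dominates P8.
P6: cost 356≤1223, read latency 19.6≤28.7, write latency 17.6≤55.7, storage 25≥19 — dominates P8.
Others (P1, P2, P3, P4, P7, P9) are each worse than P8 on at least one objective.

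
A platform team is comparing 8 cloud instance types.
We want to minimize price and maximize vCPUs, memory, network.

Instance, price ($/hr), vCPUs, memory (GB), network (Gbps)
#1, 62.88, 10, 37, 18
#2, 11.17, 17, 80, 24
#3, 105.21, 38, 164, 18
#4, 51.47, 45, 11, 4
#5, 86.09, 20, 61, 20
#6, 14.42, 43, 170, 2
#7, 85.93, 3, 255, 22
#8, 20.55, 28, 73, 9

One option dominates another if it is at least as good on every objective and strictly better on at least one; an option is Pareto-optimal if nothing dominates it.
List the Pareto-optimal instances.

#1: dominated by #2 (price 11.17≤62.88, vCPUs 17≥10, memory 80≥37, network 24≥18).
#2: not dominated (best price).
#3: not dominated.
#4: not dominated (best vCPUs).
#5: not dominated.
#6: not dominated.
#7: not dominated (best memory).
#8: not dominated.

#2, #3, #4, #5, #6, #7, #8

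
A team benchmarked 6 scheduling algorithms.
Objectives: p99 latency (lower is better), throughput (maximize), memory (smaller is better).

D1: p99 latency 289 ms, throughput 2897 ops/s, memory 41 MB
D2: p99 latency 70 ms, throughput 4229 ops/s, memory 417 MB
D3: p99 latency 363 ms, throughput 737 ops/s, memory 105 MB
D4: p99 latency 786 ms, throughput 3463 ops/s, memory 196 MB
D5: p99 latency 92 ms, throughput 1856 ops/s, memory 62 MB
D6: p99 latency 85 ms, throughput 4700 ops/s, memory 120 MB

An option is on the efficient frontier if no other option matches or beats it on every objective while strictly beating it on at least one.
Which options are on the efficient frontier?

D1, D2, D5, D6

D1: not dominated (best memory).
D2: not dominated (best p99 latency).
D3: dominated by D1 (p99 latency 289≤363, throughput 2897≥737, memory 41≤105).
D4: dominated by D6 (p99 latency 85≤786, throughput 4700≥3463, memory 120≤196).
D5: not dominated.
D6: not dominated (best throughput).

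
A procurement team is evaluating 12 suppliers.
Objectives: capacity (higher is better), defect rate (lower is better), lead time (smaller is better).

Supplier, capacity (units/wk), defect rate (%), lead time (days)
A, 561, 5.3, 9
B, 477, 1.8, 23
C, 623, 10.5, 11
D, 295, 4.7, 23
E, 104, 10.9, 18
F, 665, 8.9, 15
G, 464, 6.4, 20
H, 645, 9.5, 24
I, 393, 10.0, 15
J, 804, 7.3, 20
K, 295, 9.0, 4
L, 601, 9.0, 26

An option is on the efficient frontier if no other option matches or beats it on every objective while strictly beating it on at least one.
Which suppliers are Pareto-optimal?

A: not dominated.
B: not dominated (best defect rate).
C: not dominated.
D: dominated by B (capacity 477≥295, defect rate 1.8≤4.7, lead time 23≤23).
E: dominated by A (capacity 561≥104, defect rate 5.3≤10.9, lead time 9≤18).
F: not dominated.
G: dominated by A (capacity 561≥464, defect rate 5.3≤6.4, lead time 9≤20).
H: dominated by F (capacity 665≥645, defect rate 8.9≤9.5, lead time 15≤24).
I: dominated by A (capacity 561≥393, defect rate 5.3≤10.0, lead time 9≤15).
J: not dominated (best capacity).
K: not dominated (best lead time).
L: dominated by F (capacity 665≥601, defect rate 8.9≤9.0, lead time 15≤26).

A, B, C, F, J, K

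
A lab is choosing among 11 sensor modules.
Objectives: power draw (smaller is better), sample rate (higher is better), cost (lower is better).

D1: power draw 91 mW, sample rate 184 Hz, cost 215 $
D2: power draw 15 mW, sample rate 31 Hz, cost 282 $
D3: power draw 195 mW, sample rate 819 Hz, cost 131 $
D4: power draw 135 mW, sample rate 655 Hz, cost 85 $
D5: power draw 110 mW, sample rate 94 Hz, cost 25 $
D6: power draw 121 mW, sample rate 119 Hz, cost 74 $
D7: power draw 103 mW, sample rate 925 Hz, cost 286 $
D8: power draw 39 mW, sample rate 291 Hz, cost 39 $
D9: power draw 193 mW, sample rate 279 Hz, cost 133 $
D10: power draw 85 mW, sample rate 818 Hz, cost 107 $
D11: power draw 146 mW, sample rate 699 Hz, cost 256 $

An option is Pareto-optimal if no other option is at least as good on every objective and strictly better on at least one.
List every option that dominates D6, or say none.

D8

D8: power draw 39≤121, sample rate 291≥119, cost 39≤74 — dominates D6.
Others (D1, D2, D3, D4, D5, D7, D9, D10, D11) are each worse than D6 on at least one objective.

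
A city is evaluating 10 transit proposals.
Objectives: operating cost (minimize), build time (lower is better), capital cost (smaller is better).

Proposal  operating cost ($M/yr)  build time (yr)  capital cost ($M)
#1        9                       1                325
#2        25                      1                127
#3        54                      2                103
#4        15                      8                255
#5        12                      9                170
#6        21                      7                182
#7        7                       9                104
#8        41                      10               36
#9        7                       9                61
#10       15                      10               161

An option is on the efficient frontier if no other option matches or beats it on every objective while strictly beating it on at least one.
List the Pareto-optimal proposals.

#1, #2, #3, #4, #6, #8, #9

#1: not dominated.
#2: not dominated.
#3: not dominated.
#4: not dominated.
#5: dominated by #7 (operating cost 7≤12, build time 9≤9, capital cost 104≤170).
#6: not dominated.
#7: dominated by #9 (operating cost 7≤7, build time 9≤9, capital cost 61≤104).
#8: not dominated (best capital cost).
#9: not dominated.
#10: dominated by #7 (operating cost 7≤15, build time 9≤10, capital cost 104≤161).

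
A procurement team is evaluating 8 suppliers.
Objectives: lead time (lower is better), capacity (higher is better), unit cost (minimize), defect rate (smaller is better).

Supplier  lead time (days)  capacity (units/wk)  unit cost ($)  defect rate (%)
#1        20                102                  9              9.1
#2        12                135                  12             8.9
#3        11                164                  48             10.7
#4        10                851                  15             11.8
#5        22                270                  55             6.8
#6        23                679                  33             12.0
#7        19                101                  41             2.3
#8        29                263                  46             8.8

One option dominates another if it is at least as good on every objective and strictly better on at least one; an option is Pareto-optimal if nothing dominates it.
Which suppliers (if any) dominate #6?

#4: lead time 10≤23, capacity 851≥679, unit cost 15≤33, defect rate 11.8≤12.0 — dominates #6.
Others (#1, #2, #3, #5, #7, #8) are each worse than #6 on at least one objective.

#4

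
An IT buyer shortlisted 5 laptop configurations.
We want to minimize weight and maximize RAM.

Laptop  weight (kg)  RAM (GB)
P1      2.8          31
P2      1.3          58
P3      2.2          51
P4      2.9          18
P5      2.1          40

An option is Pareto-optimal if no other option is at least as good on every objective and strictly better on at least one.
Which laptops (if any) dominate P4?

P1, P2, P3, P5

P1: weight 2.8≤2.9, RAM 31≥18 — dominates P4.
P2: weight 1.3≤2.9, RAM 58≥18 — dominates P4.
P3: weight 2.2≤2.9, RAM 51≥18 — dominates P4.
P5: weight 2.1≤2.9, RAM 40≥18 — dominates P4.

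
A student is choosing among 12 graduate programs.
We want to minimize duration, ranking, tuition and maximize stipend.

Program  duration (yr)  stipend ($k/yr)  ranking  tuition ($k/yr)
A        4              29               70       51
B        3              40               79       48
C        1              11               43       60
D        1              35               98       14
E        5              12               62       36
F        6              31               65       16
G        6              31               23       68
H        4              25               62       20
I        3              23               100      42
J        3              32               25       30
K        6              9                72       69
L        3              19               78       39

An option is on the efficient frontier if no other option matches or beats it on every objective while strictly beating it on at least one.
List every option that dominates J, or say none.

none

A: worse on duration (4 vs 3).
B: worse on ranking (79 vs 25).
C: worse on stipend (11 vs 32).
D: worse on ranking (98 vs 25).
E: worse on duration (5 vs 3).
F: worse on duration (6 vs 3).
G: worse on duration (6 vs 3).
H: worse on duration (4 vs 3).
I: worse on stipend (23 vs 32).
K: worse on duration (6 vs 3).
L: worse on stipend (19 vs 32).
No option dominates J.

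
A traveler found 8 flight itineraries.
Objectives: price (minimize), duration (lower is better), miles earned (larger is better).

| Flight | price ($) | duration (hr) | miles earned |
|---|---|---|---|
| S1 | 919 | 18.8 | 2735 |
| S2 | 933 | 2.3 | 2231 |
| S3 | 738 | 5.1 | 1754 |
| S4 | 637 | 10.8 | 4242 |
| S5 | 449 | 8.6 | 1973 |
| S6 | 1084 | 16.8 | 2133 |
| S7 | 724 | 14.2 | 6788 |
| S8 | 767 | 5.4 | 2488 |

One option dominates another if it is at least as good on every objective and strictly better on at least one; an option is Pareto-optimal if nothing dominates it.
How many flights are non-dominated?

6

S1: dominated by S4 (price 637≤919, duration 10.8≤18.8, miles earned 4242≥2735).
S2: not dominated (best duration).
S3: not dominated.
S4: not dominated.
S5: not dominated (best price).
S6: dominated by S2 (price 933≤1084, duration 2.3≤16.8, miles earned 2231≥2133).
S7: not dominated (best miles earned).
S8: not dominated.
Pareto-optimal: S2, S3, S4, S5, S7, S8 → 6.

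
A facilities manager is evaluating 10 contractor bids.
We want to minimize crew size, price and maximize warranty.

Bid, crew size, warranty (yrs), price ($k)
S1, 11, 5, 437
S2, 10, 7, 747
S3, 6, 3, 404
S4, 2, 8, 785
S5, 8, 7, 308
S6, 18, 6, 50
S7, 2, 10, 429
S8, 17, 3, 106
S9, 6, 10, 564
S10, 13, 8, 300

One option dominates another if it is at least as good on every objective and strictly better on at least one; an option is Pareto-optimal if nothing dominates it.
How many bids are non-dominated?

S1: dominated by S5 (crew size 8≤11, warranty 7≥5, price 308≤437).
S2: dominated by S5 (crew size 8≤10, warranty 7≥7, price 308≤747).
S3: not dominated.
S4: dominated by S7 (crew size 2≤2, warranty 10≥8, price 429≤785).
S5: not dominated.
S6: not dominated (best price).
S7: not dominated.
S8: not dominated.
S9: dominated by S7 (crew size 2≤6, warranty 10≥10, price 429≤564).
S10: not dominated.
Pareto-optimal: S3, S5, S6, S7, S8, S10 → 6.

6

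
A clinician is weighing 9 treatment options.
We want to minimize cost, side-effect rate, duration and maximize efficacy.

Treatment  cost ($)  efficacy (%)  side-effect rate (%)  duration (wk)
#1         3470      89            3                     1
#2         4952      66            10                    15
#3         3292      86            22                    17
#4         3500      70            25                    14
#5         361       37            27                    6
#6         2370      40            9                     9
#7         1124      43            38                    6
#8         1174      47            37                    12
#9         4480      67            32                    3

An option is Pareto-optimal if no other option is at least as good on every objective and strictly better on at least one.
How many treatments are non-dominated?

6

#1: not dominated (best efficacy).
#2: dominated by #1 (cost 3470≤4952, efficacy 89≥66, side-effect rate 3≤10, duration 1≤15).
#3: not dominated.
#4: dominated by #1 (cost 3470≤3500, efficacy 89≥70, side-effect rate 3≤25, duration 1≤14).
#5: not dominated (best cost).
#6: not dominated.
#7: not dominated.
#8: not dominated.
#9: dominated by #1 (cost 3470≤4480, efficacy 89≥67, side-effect rate 3≤32, duration 1≤3).
Pareto-optimal: #1, #3, #5, #6, #7, #8 → 6.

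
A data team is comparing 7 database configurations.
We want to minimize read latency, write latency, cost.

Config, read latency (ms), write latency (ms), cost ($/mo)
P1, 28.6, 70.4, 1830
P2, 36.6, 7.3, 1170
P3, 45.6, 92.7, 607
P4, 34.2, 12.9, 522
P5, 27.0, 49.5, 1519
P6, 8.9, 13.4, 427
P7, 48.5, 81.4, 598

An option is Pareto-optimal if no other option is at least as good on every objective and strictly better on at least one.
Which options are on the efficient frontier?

P1: dominated by P5 (read latency 27.0≤28.6, write latency 49.5≤70.4, cost 1519≤1830).
P2: not dominated (best write latency).
P3: dominated by P4 (read latency 34.2≤45.6, write latency 12.9≤92.7, cost 522≤607).
P4: not dominated.
P5: dominated by P6 (read latency 8.9≤27.0, write latency 13.4≤49.5, cost 427≤1519).
P6: not dominated (best read latency).
P7: dominated by P4 (read latency 34.2≤48.5, write latency 12.9≤81.4, cost 522≤598).

P2, P4, P6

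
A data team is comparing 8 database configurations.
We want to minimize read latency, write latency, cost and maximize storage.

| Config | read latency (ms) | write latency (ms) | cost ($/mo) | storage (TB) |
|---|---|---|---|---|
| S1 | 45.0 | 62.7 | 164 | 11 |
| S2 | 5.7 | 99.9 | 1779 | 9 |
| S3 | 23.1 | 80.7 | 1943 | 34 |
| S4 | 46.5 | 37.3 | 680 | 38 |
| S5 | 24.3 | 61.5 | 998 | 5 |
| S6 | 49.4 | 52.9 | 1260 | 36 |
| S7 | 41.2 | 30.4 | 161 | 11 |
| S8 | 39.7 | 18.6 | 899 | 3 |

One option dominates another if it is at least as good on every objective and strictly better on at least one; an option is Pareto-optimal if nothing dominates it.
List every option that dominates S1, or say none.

S7

S7: read latency 41.2≤45.0, write latency 30.4≤62.7, cost 161≤164, storage 11≥11 — dominates S1.
Others (S2, S3, S4, S5, S6, S8) are each worse than S1 on at least one objective.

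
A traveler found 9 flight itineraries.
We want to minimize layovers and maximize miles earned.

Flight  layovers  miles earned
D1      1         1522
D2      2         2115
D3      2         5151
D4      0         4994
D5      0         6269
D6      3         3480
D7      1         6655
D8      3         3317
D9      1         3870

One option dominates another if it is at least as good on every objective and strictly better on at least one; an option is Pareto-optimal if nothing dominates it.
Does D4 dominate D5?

No

D4 vs D5: D4 is worse on miles earned (4994 vs 6269), so it does not dominate D5.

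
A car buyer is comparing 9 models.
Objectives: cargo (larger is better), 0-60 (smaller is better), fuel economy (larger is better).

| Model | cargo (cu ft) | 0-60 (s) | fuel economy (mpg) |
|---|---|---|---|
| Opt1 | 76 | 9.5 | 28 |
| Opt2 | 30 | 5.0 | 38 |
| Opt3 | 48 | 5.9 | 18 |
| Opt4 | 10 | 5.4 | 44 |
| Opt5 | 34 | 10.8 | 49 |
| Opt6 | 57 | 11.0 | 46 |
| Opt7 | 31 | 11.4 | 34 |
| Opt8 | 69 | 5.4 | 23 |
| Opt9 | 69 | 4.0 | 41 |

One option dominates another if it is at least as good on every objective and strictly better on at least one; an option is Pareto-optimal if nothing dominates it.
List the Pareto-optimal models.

Opt1: not dominated (best cargo).
Opt2: dominated by Opt9 (cargo 69≥30, 0-60 4.0≤5.0, fuel economy 41≥38).
Opt3: dominated by Opt8 (cargo 69≥48, 0-60 5.4≤5.9, fuel economy 23≥18).
Opt4: not dominated.
Opt5: not dominated (best fuel economy).
Opt6: not dominated.
Opt7: dominated by Opt5 (cargo 34≥31, 0-60 10.8≤11.4, fuel economy 49≥34).
Opt8: dominated by Opt9 (cargo 69≥69, 0-60 4.0≤5.4, fuel economy 41≥23).
Opt9: not dominated (best 0-60).

Opt1, Opt4, Opt5, Opt6, Opt9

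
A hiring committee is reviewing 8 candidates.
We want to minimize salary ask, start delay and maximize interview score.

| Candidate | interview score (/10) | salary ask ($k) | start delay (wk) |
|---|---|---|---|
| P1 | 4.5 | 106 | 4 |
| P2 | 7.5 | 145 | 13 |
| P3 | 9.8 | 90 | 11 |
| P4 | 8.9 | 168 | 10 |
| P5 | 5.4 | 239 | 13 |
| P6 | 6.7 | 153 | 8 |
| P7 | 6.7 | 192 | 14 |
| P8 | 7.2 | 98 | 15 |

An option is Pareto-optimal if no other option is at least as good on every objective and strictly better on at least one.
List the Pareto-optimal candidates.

P1: not dominated (best start delay).
P2: dominated by P3 (interview score 9.8≥7.5, salary ask 90≤145, start delay 11≤13).
P3: not dominated (best interview score).
P4: not dominated.
P5: dominated by P2 (interview score 7.5≥5.4, salary ask 145≤239, start delay 13≤13).
P6: not dominated.
P7: dominated by P2 (interview score 7.5≥6.7, salary ask 145≤192, start delay 13≤14).
P8: dominated by P3 (interview score 9.8≥7.2, salary ask 90≤98, start delay 11≤15).

P1, P3, P4, P6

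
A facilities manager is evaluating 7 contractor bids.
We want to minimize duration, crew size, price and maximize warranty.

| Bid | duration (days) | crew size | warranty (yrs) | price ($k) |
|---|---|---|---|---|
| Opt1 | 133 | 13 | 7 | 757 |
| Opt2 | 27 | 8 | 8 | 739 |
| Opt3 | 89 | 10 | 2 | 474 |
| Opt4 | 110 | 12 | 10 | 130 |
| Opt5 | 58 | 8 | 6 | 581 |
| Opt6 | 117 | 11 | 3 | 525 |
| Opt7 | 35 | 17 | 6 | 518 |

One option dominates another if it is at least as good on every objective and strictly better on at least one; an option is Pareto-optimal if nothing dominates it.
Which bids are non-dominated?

Opt1: dominated by Opt2 (duration 27≤133, crew size 8≤13, warranty 8≥7, price 739≤757).
Opt2: not dominated (best duration).
Opt3: not dominated.
Opt4: not dominated (best warranty).
Opt5: not dominated.
Opt6: not dominated.
Opt7: not dominated.

Opt2, Opt3, Opt4, Opt5, Opt6, Opt7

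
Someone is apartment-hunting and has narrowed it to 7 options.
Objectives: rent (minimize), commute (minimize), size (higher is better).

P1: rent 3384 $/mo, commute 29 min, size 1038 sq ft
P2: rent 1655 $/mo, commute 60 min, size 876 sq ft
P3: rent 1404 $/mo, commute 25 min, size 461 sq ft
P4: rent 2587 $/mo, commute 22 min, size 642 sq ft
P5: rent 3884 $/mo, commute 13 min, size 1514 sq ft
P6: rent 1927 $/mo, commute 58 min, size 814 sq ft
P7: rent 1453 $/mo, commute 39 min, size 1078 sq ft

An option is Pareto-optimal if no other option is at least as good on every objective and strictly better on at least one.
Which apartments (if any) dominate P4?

P1: worse on rent (3384 vs 2587).
P2: worse on commute (60 vs 22).
P3: worse on commute (25 vs 22).
P5: worse on rent (3884 vs 2587).
P6: worse on commute (58 vs 22).
P7: worse on commute (39 vs 22).
No option dominates P4.

none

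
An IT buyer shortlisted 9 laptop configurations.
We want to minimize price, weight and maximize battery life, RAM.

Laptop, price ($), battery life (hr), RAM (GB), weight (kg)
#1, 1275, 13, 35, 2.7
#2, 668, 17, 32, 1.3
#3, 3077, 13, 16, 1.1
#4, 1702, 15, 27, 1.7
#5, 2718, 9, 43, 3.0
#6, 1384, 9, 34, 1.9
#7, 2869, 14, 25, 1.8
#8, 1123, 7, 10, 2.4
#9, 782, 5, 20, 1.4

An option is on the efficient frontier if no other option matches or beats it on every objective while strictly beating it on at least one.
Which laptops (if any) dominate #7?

#2: price 668≤2869, battery life 17≥14, RAM 32≥25, weight 1.3≤1.8 — dominates #7.
#4: price 1702≤2869, battery life 15≥14, RAM 27≥25, weight 1.7≤1.8 — dominates #7.
Others (#1, #3, #5, #6, #8, #9) are each worse than #7 on at least one objective.

#2, #4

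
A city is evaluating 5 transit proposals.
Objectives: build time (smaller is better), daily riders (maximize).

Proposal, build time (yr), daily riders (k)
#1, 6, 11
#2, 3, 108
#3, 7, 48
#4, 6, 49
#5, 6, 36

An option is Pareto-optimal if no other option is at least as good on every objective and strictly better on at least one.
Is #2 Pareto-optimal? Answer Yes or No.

#1: worse on build time (6 vs 3).
#3: worse on build time (7 vs 3).
#4: worse on build time (6 vs 3).
#5: worse on build time (6 vs 3).
No option is at least as good as #2 on every objective and strictly better on one.

Yes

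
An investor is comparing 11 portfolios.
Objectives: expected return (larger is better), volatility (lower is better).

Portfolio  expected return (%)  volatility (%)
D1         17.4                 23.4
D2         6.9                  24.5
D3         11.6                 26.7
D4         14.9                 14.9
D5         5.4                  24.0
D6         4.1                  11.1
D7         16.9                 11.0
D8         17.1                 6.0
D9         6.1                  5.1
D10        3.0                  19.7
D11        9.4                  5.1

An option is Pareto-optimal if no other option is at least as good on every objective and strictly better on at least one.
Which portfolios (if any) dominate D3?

D1, D4, D7, D8

D1: expected return 17.4≥11.6, volatility 23.4≤26.7 — dominates D3.
D4: expected return 14.9≥11.6, volatility 14.9≤26.7 — dominates D3.
D7: expected return 16.9≥11.6, volatility 11.0≤26.7 — dominates D3.
D8: expected return 17.1≥11.6, volatility 6.0≤26.7 — dominates D3.
Others (D2, D5, D6, D9, D10, D11) are each worse than D3 on at least one objective.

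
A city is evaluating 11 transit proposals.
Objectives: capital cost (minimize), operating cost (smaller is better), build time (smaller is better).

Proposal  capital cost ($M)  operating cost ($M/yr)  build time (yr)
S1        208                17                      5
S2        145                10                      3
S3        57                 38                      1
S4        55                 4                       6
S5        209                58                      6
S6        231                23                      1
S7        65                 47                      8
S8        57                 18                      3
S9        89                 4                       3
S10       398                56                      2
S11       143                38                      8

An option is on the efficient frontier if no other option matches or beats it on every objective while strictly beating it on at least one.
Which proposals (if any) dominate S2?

S9: capital cost 89≤145, operating cost 4≤10, build time 3≤3 — dominates S2.
Others (S1, S3, S4, S5, S6, S7, S8, S10, S11) are each worse than S2 on at least one objective.

S9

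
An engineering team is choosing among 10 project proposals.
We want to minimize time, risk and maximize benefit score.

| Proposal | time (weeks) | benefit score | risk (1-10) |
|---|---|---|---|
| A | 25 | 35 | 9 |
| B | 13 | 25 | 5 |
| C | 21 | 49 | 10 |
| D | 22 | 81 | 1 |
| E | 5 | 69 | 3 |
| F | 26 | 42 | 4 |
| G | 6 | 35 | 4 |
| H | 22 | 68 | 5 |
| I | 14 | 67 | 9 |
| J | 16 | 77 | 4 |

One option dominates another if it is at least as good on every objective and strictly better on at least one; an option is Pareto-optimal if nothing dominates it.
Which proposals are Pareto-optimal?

D, E, J

A: dominated by D (time 22≤25, benefit score 81≥35, risk 1≤9).
B: dominated by E (time 5≤13, benefit score 69≥25, risk 3≤5).
C: dominated by E (time 5≤21, benefit score 69≥49, risk 3≤10).
D: not dominated (best benefit score).
E: not dominated (best time).
F: dominated by D (time 22≤26, benefit score 81≥42, risk 1≤4).
G: dominated by E (time 5≤6, benefit score 69≥35, risk 3≤4).
H: dominated by D (time 22≤22, benefit score 81≥68, risk 1≤5).
I: dominated by E (time 5≤14, benefit score 69≥67, risk 3≤9).
J: not dominated.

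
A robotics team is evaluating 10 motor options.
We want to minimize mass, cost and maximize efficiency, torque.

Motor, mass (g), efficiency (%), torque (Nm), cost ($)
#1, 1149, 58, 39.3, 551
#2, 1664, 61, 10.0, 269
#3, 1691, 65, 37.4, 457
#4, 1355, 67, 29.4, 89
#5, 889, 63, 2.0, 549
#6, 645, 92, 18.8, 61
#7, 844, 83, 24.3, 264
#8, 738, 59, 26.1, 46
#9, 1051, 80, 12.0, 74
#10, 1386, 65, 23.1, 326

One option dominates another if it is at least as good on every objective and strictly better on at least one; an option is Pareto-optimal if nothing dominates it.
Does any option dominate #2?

#4 vs #2: mass 1355≤1664, efficiency 67≥61, torque 29.4≥10.0, cost 89≤269 — #4 is at least as good on every objective and strictly better on at least one, so #4 dominates #2.

Yes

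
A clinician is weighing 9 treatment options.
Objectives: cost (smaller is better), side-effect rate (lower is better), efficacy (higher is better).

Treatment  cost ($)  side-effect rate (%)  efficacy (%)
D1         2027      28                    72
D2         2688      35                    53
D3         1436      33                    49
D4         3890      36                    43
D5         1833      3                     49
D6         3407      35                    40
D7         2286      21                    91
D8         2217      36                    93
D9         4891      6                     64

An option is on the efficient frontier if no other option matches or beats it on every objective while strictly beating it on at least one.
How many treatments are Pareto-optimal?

D1: not dominated.
D2: dominated by D1 (cost 2027≤2688, side-effect rate 28≤35, efficacy 72≥53).
D3: not dominated (best cost).
D4: dominated by D1 (cost 2027≤3890, side-effect rate 28≤36, efficacy 72≥43).
D5: not dominated (best side-effect rate).
D6: dominated by D1 (cost 2027≤3407, side-effect rate 28≤35, efficacy 72≥40).
D7: not dominated.
D8: not dominated (best efficacy).
D9: not dominated.
Pareto-optimal: D1, D3, D5, D7, D8, D9 → 6.

6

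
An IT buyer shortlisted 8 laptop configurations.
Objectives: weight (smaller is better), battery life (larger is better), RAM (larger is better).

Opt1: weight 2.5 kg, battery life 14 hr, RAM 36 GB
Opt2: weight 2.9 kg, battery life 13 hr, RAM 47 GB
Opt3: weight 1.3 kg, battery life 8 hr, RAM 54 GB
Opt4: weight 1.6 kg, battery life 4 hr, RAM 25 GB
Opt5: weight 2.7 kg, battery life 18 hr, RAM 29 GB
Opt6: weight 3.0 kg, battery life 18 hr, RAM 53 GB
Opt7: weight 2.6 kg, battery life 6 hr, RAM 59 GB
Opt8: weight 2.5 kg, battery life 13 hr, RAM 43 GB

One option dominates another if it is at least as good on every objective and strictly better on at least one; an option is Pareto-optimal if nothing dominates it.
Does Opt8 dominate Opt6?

No

Opt8 vs Opt6: Opt8 is worse on battery life (13 vs 18), so it does not dominate Opt6.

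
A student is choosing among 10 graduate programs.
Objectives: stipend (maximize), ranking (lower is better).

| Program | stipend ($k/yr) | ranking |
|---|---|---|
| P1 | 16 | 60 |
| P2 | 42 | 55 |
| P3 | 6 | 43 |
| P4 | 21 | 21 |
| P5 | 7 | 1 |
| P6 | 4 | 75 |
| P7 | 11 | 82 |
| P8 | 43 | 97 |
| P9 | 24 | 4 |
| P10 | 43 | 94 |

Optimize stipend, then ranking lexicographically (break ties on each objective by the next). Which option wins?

First maximize stipend: best is 43, kept {P8, P10}.
Then minimize ranking: best is 94, kept {P10}.

P10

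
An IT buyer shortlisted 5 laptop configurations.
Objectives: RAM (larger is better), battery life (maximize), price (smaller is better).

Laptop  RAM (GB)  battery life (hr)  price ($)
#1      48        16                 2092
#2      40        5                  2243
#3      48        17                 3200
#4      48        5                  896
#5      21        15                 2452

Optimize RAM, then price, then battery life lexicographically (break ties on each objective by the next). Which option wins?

#4

First maximize RAM: best is 48, kept {#1, #3, #4}.
Then minimize price: best is 896, kept {#4}.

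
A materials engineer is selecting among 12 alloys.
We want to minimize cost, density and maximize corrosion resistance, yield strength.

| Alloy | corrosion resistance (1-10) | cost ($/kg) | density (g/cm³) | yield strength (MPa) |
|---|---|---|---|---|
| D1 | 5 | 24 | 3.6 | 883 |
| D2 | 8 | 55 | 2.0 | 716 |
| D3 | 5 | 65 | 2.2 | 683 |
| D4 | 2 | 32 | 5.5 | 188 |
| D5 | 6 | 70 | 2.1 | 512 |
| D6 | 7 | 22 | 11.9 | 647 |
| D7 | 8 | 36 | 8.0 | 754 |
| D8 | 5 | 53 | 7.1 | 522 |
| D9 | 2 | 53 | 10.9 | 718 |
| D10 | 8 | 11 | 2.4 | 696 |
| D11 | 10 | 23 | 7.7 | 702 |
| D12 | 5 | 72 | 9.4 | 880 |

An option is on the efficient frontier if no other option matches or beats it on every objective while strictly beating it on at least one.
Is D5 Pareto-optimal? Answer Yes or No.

D2 vs D5: corrosion resistance 8≥6, cost 55≤70, density 2.0≤2.1, yield strength 716≥512 — D2 is at least as good on every objective and strictly better on at least one, so D2 dominates D5.

No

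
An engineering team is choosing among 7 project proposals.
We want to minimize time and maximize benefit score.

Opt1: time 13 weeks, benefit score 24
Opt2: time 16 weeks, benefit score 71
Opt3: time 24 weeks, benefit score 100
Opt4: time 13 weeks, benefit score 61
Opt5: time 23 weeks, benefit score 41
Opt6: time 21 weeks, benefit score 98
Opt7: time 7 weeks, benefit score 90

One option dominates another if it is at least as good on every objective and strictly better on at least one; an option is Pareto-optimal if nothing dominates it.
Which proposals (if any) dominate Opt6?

Opt1: worse on benefit score (24 vs 98).
Opt2: worse on benefit score (71 vs 98).
Opt3: worse on time (24 vs 21).
Opt4: worse on benefit score (61 vs 98).
Opt5: worse on time (23 vs 21).
Opt7: worse on benefit score (90 vs 98).
No option dominates Opt6.

none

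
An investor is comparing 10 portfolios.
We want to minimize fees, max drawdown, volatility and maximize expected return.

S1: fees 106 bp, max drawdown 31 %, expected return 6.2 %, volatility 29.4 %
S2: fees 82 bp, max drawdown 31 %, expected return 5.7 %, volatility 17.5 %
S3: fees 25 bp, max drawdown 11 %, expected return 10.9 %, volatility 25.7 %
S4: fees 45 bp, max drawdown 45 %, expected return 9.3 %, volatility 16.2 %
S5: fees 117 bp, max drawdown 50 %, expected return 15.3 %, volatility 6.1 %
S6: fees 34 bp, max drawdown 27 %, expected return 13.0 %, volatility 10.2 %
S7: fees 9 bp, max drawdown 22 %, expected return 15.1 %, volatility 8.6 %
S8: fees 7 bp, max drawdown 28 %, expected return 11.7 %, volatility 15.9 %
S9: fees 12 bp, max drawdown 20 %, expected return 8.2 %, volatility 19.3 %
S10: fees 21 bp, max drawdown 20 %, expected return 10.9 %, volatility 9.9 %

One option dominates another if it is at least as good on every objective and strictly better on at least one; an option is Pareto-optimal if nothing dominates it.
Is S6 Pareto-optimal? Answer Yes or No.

No

S7 vs S6: fees 9≤34, max drawdown 22≤27, expected return 15.1≥13.0, volatility 8.6≤10.2 — S7 is at least as good on every objective and strictly better on at least one, so S7 dominates S6.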